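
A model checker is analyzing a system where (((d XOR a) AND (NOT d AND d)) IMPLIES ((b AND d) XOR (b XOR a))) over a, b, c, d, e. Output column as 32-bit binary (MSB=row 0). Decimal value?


Formula: (((d XOR a) AND (NOT d AND d)) IMPLIES ((b AND d) XOR (b XOR a))) over a, b, c, d, e (32 rows)
Evaluate each row (bits = a,b,c,d,e, MSB first):
  row 0 [00000]: (((0 XOR 0) AND (NOT 0 AND 0)) IMPLIES ((0 AND 0) XOR (0 XOR 0))) -> 1
  row 1 [00001]: (((0 XOR 0) AND (NOT 0 AND 0)) IMPLIES ((0 AND 0) XOR (0 XOR 0))) -> 1
  row 2 [00010]: (((1 XOR 0) AND (NOT 1 AND 1)) IMPLIES ((0 AND 1) XOR (0 XOR 0))) -> 1
  row 3 [00011]: (((1 XOR 0) AND (NOT 1 AND 1)) IMPLIES ((0 AND 1) XOR (0 XOR 0))) -> 1
  row 4 [00100]: (((0 XOR 0) AND (NOT 0 AND 0)) IMPLIES ((0 AND 0) XOR (0 XOR 0))) -> 1
  row 5 [00101]: (((0 XOR 0) AND (NOT 0 AND 0)) IMPLIES ((0 AND 0) XOR (0 XOR 0))) -> 1
  row 6 [00110]: (((1 XOR 0) AND (NOT 1 AND 1)) IMPLIES ((0 AND 1) XOR (0 XOR 0))) -> 1
  row 7 [00111]: (((1 XOR 0) AND (NOT 1 AND 1)) IMPLIES ((0 AND 1) XOR (0 XOR 0))) -> 1
  row 8 [01000]: (((0 XOR 0) AND (NOT 0 AND 0)) IMPLIES ((1 AND 0) XOR (1 XOR 0))) -> 1
  row 9 [01001]: (((0 XOR 0) AND (NOT 0 AND 0)) IMPLIES ((1 AND 0) XOR (1 XOR 0))) -> 1
  row 10 [01010]: (((1 XOR 0) AND (NOT 1 AND 1)) IMPLIES ((1 AND 1) XOR (1 XOR 0))) -> 1
  row 11 [01011]: (((1 XOR 0) AND (NOT 1 AND 1)) IMPLIES ((1 AND 1) XOR (1 XOR 0))) -> 1
  row 12 [01100]: (((0 XOR 0) AND (NOT 0 AND 0)) IMPLIES ((1 AND 0) XOR (1 XOR 0))) -> 1
  row 13 [01101]: (((0 XOR 0) AND (NOT 0 AND 0)) IMPLIES ((1 AND 0) XOR (1 XOR 0))) -> 1
  row 14 [01110]: (((1 XOR 0) AND (NOT 1 AND 1)) IMPLIES ((1 AND 1) XOR (1 XOR 0))) -> 1
  row 15 [01111]: (((1 XOR 0) AND (NOT 1 AND 1)) IMPLIES ((1 AND 1) XOR (1 XOR 0))) -> 1
  row 16 [10000]: (((0 XOR 1) AND (NOT 0 AND 0)) IMPLIES ((0 AND 0) XOR (0 XOR 1))) -> 1
  row 17 [10001]: (((0 XOR 1) AND (NOT 0 AND 0)) IMPLIES ((0 AND 0) XOR (0 XOR 1))) -> 1
  row 18 [10010]: (((1 XOR 1) AND (NOT 1 AND 1)) IMPLIES ((0 AND 1) XOR (0 XOR 1))) -> 1
  row 19 [10011]: (((1 XOR 1) AND (NOT 1 AND 1)) IMPLIES ((0 AND 1) XOR (0 XOR 1))) -> 1
  row 20 [10100]: (((0 XOR 1) AND (NOT 0 AND 0)) IMPLIES ((0 AND 0) XOR (0 XOR 1))) -> 1
  row 21 [10101]: (((0 XOR 1) AND (NOT 0 AND 0)) IMPLIES ((0 AND 0) XOR (0 XOR 1))) -> 1
  row 22 [10110]: (((1 XOR 1) AND (NOT 1 AND 1)) IMPLIES ((0 AND 1) XOR (0 XOR 1))) -> 1
  row 23 [10111]: (((1 XOR 1) AND (NOT 1 AND 1)) IMPLIES ((0 AND 1) XOR (0 XOR 1))) -> 1
  row 24 [11000]: (((0 XOR 1) AND (NOT 0 AND 0)) IMPLIES ((1 AND 0) XOR (1 XOR 1))) -> 1
  row 25 [11001]: (((0 XOR 1) AND (NOT 0 AND 0)) IMPLIES ((1 AND 0) XOR (1 XOR 1))) -> 1
  row 26 [11010]: (((1 XOR 1) AND (NOT 1 AND 1)) IMPLIES ((1 AND 1) XOR (1 XOR 1))) -> 1
  row 27 [11011]: (((1 XOR 1) AND (NOT 1 AND 1)) IMPLIES ((1 AND 1) XOR (1 XOR 1))) -> 1
  row 28 [11100]: (((0 XOR 1) AND (NOT 0 AND 0)) IMPLIES ((1 AND 0) XOR (1 XOR 1))) -> 1
  row 29 [11101]: (((0 XOR 1) AND (NOT 0 AND 0)) IMPLIES ((1 AND 0) XOR (1 XOR 1))) -> 1
  row 30 [11110]: (((1 XOR 1) AND (NOT 1 AND 1)) IMPLIES ((1 AND 1) XOR (1 XOR 1))) -> 1
  row 31 [11111]: (((1 XOR 1) AND (NOT 1 AND 1)) IMPLIES ((1 AND 1) XOR (1 XOR 1))) -> 1
Full result column, 4 rows per line (a,b,c fixed per line; d,e runs 00..11 left to right):
  rows 0-3 [a,b,c=000]: 1111  = hex F
  rows 4-7 [a,b,c=001]: 1111  = hex F
  rows 8-11 [a,b,c=010]: 1111  = hex F
  rows 12-15 [a,b,c=011]: 1111  = hex F
  rows 16-19 [a,b,c=100]: 1111  = hex F
  rows 20-23 [a,b,c=101]: 1111  = hex F
  rows 24-27 [a,b,c=110]: 1111  = hex F
  rows 28-31 [a,b,c=111]: 1111  = hex F
Output column (row 0 .. row 31) = 11111111111111111111111111111111
Output column grouped in 4s = 1111 1111 1111 1111 1111 1111 1111 1111 = 0xFFFFFFFF
Convert to decimal digit by digit (value = value*16 + digit):
  F -> 15
  15*16 + 15 (F) = 255
  255*16 + 15 (F) = 4095
  4095*16 + 15 (F) = 65535
  65535*16 + 15 (F) = 1048575
  1048575*16 + 15 (F) = 16777215
  16777215*16 + 15 (F) = 268435455
  268435455*16 + 15 (F) = 4294967295
Decimal = 4294967295

4294967295


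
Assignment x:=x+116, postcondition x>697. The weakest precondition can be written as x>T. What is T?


Formula: wp(x:=E, P) = P[E/x] (substitute E for x in postcondition)
Step 1: Postcondition: x>697
Step 2: Substitute x+116 for x: x+116>697
Step 3: Solve for x: x > 697-116 = 581

581


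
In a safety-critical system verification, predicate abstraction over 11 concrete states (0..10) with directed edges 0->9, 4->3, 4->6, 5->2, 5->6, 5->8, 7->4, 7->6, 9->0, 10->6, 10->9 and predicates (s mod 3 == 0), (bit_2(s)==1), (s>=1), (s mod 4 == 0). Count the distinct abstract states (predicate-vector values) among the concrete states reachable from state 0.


BFS from 0:
Concrete reachable: {0, 9}
Abstract via predicates (s mod 3 == 0), (bit_2(s)==1), (s>=1), (s mod 4 == 0):
  (1,0,0,1) <- {0}
  (1,0,1,0) <- {9}
Distinct abstract states = 2

2


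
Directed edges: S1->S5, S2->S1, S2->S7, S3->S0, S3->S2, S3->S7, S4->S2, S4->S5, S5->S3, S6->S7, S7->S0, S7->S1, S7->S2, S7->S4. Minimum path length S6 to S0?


BFS layer-by-layer from S6:
  dist 0: {S6}
  dist 1: {S7}
  dist 2: {S0, S1, S2, S4}
  -> S0 reached at distance 2
Shortest path length = 2

2


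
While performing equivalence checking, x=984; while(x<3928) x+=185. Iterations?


Step 1: x goes from 984 toward 3928 by 185; the body runs while x<3928, so iterations = ceil((bound-start)/step)
Step 2: Distance=2944
Step 3: ceil(2944/185)=16

16


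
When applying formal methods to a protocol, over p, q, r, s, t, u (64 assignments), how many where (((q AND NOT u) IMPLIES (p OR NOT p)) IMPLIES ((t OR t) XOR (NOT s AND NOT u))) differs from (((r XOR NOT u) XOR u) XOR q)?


F1 = (((q AND NOT u) IMPLIES (p OR NOT p)) IMPLIES ((t OR t) XOR (NOT s AND NOT u)))
F2 = (((r XOR NOT u) XOR u) XOR q)
Evaluate both on each of 64 rows (bits = p,q,r,s,t,u):
  row 0 [000000]: F1=1 F2=1 -> 0
  row 1 [000001]: F1=0 F2=1 (differ) -> 1
  row 2 [000010]: F1=0 F2=1 (differ) -> 1
  row 3 [000011]: F1=1 F2=1 -> 0
  row 4 [000100]: F1=0 F2=1 (differ) -> 1
  (every remaining row is evaluated the same way; all 64 results are listed next)
Full result column, 8 rows per line (p,q,r fixed per line; s,t,u runs 000..111 left to right):
  rows 0-7 [p,q,r=000]: 01101100  (ones: 4)
  rows 8-15 [p,q,r=001]: 10010011  (ones: 4)
  rows 16-23 [p,q,r=010]: 10010011  (ones: 4)
  rows 24-31 [p,q,r=011]: 01101100  (ones: 4)
  rows 32-39 [p,q,r=100]: 01101100  (ones: 4)
  rows 40-47 [p,q,r=101]: 10010011  (ones: 4)
  rows 48-55 [p,q,r=110]: 10010011  (ones: 4)
  rows 56-63 [p,q,r=111]: 01101100  (ones: 4)
Disagreements = 4+4+4+4+4+4+4+4 = 32

32


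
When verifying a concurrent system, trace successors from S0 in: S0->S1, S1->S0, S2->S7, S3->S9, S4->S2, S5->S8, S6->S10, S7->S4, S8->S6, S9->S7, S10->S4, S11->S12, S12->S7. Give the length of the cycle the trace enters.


Trace from S0 until a state repeats:
  S0 -> S1 -> S0
S0 first seen at step 0, revisited at step 2.
Cycle length = 2 - 0 = 2

2


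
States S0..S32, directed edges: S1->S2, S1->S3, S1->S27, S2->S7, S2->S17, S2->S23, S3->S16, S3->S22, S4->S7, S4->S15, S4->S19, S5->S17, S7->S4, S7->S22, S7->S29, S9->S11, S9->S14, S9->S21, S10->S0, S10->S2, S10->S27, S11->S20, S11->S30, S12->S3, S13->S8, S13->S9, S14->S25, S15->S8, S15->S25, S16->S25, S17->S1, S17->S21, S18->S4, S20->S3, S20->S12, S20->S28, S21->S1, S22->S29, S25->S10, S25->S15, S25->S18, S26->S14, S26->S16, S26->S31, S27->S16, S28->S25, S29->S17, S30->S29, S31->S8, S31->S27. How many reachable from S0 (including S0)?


BFS from S0:
  layer 0: {S0}
Reachable set: {S0}
Count = 1

1


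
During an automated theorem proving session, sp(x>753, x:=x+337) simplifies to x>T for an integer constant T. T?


Formula: sp(P, x:=E) = exists old_x. (x = E[old_x/x]) AND P[old_x/x] (old_x is the value of x before the assignment; eliminate old_x by solving x = E[old_x/x] for old_x)
Step 1: Precondition P: x>753, i.e. old_x > 753
Step 2: Assignment gives x = old_x + 337, so old_x = x - 337
Step 3: Substitute into P: x - 337 > 753
Step 4: Simplify: x > 753+337 = 1090

1090


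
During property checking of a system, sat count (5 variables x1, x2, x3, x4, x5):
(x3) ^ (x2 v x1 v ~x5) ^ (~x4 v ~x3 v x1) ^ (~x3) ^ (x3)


CNF with 5 clauses over 5 vars (32 assignments).
An assignment satisfies CNF iff every clause has >=1 true literal.
Check each row (bits = x1,x2,x3,x4,x5; clause T/F shown):
  row 0 [00000]: clauses=FTTTF -> 0
  row 1 [00001]: clauses=FFTTF -> 0
  row 2 [00010]: clauses=FTTTF -> 0
  row 3 [00011]: clauses=FFTTF -> 0
  row 4 [00100]: clauses=TTTFT -> 0
  row 5 [00101]: clauses=TFTFT -> 0
  row 6 [00110]: clauses=TTFFT -> 0
  row 7 [00111]: clauses=TFFFT -> 0
  row 8 [01000]: clauses=FTTTF -> 0
  row 9 [01001]: clauses=FTTTF -> 0
  row 10 [01010]: clauses=FTTTF -> 0
  row 11 [01011]: clauses=FTTTF -> 0
  row 12 [01100]: clauses=TTTFT -> 0
  row 13 [01101]: clauses=TTTFT -> 0
  row 14 [01110]: clauses=TTFFT -> 0
  row 15 [01111]: clauses=TTFFT -> 0
  row 16 [10000]: clauses=FTTTF -> 0
  row 17 [10001]: clauses=FTTTF -> 0
  row 18 [10010]: clauses=FTTTF -> 0
  row 19 [10011]: clauses=FTTTF -> 0
  row 20 [10100]: clauses=TTTFT -> 0
  row 21 [10101]: clauses=TTTFT -> 0
  row 22 [10110]: clauses=TTTFT -> 0
  row 23 [10111]: clauses=TTTFT -> 0
  row 24 [11000]: clauses=FTTTF -> 0
  row 25 [11001]: clauses=FTTTF -> 0
  row 26 [11010]: clauses=FTTTF -> 0
  row 27 [11011]: clauses=FTTTF -> 0
  row 28 [11100]: clauses=TTTFT -> 0
  row 29 [11101]: clauses=TTTFT -> 0
  row 30 [11110]: clauses=TTTFT -> 0
  row 31 [11111]: clauses=TTTFT -> 0
Full result column, 8 rows per line (x1,x2 fixed per line; x3,x4,x5 runs 000..111 left to right):
  rows 0-7 [x1,x2=00]: 00000000  (ones: 0)
  rows 8-15 [x1,x2=01]: 00000000  (ones: 0)
  rows 16-23 [x1,x2=10]: 00000000  (ones: 0)
  rows 24-31 [x1,x2=11]: 00000000  (ones: 0)
Satisfying assignments = 0+0+0+0 = 0

0


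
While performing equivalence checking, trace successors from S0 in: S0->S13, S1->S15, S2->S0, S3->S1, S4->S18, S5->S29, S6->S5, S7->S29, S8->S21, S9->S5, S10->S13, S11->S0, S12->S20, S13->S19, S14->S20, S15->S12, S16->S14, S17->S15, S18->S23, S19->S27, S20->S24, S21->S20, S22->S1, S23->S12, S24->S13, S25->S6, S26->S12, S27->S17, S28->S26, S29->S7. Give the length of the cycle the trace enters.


Trace from S0 until a state repeats:
  S0 -> S13 -> S19 -> S27 -> S17 -> S15 -> S12 -> S20 -> S24 -> S13
S13 first seen at step 1, revisited at step 9.
Cycle length = 9 - 1 = 8

8


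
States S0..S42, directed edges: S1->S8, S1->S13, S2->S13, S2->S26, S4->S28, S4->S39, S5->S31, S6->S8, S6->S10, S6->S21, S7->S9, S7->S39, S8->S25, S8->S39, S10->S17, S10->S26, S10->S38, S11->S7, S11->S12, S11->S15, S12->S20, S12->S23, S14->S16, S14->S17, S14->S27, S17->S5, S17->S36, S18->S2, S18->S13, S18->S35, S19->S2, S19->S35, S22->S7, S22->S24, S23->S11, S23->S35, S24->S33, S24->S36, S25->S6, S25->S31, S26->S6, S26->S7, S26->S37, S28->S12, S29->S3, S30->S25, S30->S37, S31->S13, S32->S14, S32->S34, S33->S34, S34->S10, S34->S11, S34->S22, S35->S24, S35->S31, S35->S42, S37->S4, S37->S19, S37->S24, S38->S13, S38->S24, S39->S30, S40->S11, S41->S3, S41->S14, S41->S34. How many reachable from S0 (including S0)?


BFS from S0:
  layer 0: {S0}
Reachable set: {S0}
Count = 1

1


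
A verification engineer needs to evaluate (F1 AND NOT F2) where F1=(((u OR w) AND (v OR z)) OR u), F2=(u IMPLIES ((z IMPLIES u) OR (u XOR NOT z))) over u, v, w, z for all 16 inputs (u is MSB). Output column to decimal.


F1 = (((u OR w) AND (v OR z)) OR u)
F2 = (u IMPLIES ((z IMPLIES u) OR (u XOR NOT z)))
Counterexample to F1=>F2 is where F1=1 and F2=0.
Evaluate each row (bits = u,v,w,z, MSB first):
  row 0 [0000]: F1=0 F2=1 -> F1&~F2 -> 0
  row 1 [0001]: F1=0 F2=1 -> F1&~F2 -> 0
  row 2 [0010]: F1=0 F2=1 -> F1&~F2 -> 0
  row 3 [0011]: F1=1 F2=1 -> F1&~F2 -> 0
  row 4 [0100]: F1=0 F2=1 -> F1&~F2 -> 0
  row 5 [0101]: F1=0 F2=1 -> F1&~F2 -> 0
  row 6 [0110]: F1=1 F2=1 -> F1&~F2 -> 0
  row 7 [0111]: F1=1 F2=1 -> F1&~F2 -> 0
  row 8 [1000]: F1=1 F2=1 -> F1&~F2 -> 0
  row 9 [1001]: F1=1 F2=1 -> F1&~F2 -> 0
  row 10 [1010]: F1=1 F2=1 -> F1&~F2 -> 0
  row 11 [1011]: F1=1 F2=1 -> F1&~F2 -> 0
  row 12 [1100]: F1=1 F2=1 -> F1&~F2 -> 0
  row 13 [1101]: F1=1 F2=1 -> F1&~F2 -> 0
  row 14 [1110]: F1=1 F2=1 -> F1&~F2 -> 0
  row 15 [1111]: F1=1 F2=1 -> F1&~F2 -> 0
Full result column, 4 rows per line (u,v fixed per line; w,z runs 00..11 left to right):
  rows 0-3 [u,v=00]: 0000  = hex 0
  rows 4-7 [u,v=01]: 0000  = hex 0
  rows 8-11 [u,v=10]: 0000  = hex 0
  rows 12-15 [u,v=11]: 0000  = hex 0
Counterexample vector (row 0 .. row 15) = 0000000000000000
Output column grouped in 4s = 0000 0000 0000 0000 = 0x0000
Convert to decimal digit by digit (value = value*16 + digit):
  0 -> 0
  0*16 + 0 = 0
  0*16 + 0 = 0
  0*16 + 0 = 0
Decimal = 0

0


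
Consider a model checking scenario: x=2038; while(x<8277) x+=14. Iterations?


Step 1: x goes from 2038 toward 8277 by 14; the body runs while x<8277, so iterations = ceil((bound-start)/step)
Step 2: Distance=6239
Step 3: ceil(6239/14)=446

446


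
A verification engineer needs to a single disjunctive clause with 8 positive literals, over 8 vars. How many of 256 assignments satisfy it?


Step 1: Total=2^8=256
Step 2: Unsat when all 8 false: 2^0=1
Step 3: Sat=256-1=255

255


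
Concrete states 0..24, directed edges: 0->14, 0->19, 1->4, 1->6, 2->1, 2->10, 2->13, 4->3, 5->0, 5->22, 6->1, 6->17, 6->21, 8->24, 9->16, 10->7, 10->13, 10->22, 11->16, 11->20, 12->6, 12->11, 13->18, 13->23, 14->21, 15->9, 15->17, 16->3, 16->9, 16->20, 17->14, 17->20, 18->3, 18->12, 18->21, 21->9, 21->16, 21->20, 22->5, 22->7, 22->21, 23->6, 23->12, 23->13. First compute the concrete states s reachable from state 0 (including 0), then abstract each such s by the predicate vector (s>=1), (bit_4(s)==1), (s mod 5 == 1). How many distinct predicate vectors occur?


BFS from 0:
Concrete reachable: {0, 3, 9, 14, 16, 19, 20, 21}
Abstract via predicates (s>=1), (bit_4(s)==1), (s mod 5 == 1):
  (0,0,0) <- {0}
  (1,0,0) <- {3, 9, 14}
  (1,1,0) <- {19, 20}
  (1,1,1) <- {16, 21}
Distinct abstract states = 4

4


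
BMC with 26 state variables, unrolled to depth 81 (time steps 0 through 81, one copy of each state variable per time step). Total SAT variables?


BMC unrolls to depth k, creating one copy of each state var for steps 0..k.
Step count = 81 + 1 = 82 (steps 0 through 81)
Vars per step = 26
Total = 26 * 82 = 2132

2132


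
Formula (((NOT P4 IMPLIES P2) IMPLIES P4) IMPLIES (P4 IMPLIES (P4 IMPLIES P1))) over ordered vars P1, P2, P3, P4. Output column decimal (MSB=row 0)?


Formula: (((NOT P4 IMPLIES P2) IMPLIES P4) IMPLIES (P4 IMPLIES (P4 IMPLIES P1))) over P1, P2, P3, P4 (16 rows)
Evaluate each row (bits = P1,P2,P3,P4, MSB first):
  row 0 [0000]: (((NOT 0 IMPLIES 0) IMPLIES 0) IMPLIES (0 IMPLIES (0 IMPLIES 0))) -> 1
  row 1 [0001]: (((NOT 1 IMPLIES 0) IMPLIES 1) IMPLIES (1 IMPLIES (1 IMPLIES 0))) -> 0
  row 2 [0010]: (((NOT 0 IMPLIES 0) IMPLIES 0) IMPLIES (0 IMPLIES (0 IMPLIES 0))) -> 1
  row 3 [0011]: (((NOT 1 IMPLIES 0) IMPLIES 1) IMPLIES (1 IMPLIES (1 IMPLIES 0))) -> 0
  row 4 [0100]: (((NOT 0 IMPLIES 1) IMPLIES 0) IMPLIES (0 IMPLIES (0 IMPLIES 0))) -> 1
  row 5 [0101]: (((NOT 1 IMPLIES 1) IMPLIES 1) IMPLIES (1 IMPLIES (1 IMPLIES 0))) -> 0
  row 6 [0110]: (((NOT 0 IMPLIES 1) IMPLIES 0) IMPLIES (0 IMPLIES (0 IMPLIES 0))) -> 1
  row 7 [0111]: (((NOT 1 IMPLIES 1) IMPLIES 1) IMPLIES (1 IMPLIES (1 IMPLIES 0))) -> 0
  row 8 [1000]: (((NOT 0 IMPLIES 0) IMPLIES 0) IMPLIES (0 IMPLIES (0 IMPLIES 1))) -> 1
  row 9 [1001]: (((NOT 1 IMPLIES 0) IMPLIES 1) IMPLIES (1 IMPLIES (1 IMPLIES 1))) -> 1
  row 10 [1010]: (((NOT 0 IMPLIES 0) IMPLIES 0) IMPLIES (0 IMPLIES (0 IMPLIES 1))) -> 1
  row 11 [1011]: (((NOT 1 IMPLIES 0) IMPLIES 1) IMPLIES (1 IMPLIES (1 IMPLIES 1))) -> 1
  row 12 [1100]: (((NOT 0 IMPLIES 1) IMPLIES 0) IMPLIES (0 IMPLIES (0 IMPLIES 1))) -> 1
  row 13 [1101]: (((NOT 1 IMPLIES 1) IMPLIES 1) IMPLIES (1 IMPLIES (1 IMPLIES 1))) -> 1
  row 14 [1110]: (((NOT 0 IMPLIES 1) IMPLIES 0) IMPLIES (0 IMPLIES (0 IMPLIES 1))) -> 1
  row 15 [1111]: (((NOT 1 IMPLIES 1) IMPLIES 1) IMPLIES (1 IMPLIES (1 IMPLIES 1))) -> 1
Full result column, 4 rows per line (P1,P2 fixed per line; P3,P4 runs 00..11 left to right):
  rows 0-3 [P1,P2=00]: 1010  = hex A
  rows 4-7 [P1,P2=01]: 1010  = hex A
  rows 8-11 [P1,P2=10]: 1111  = hex F
  rows 12-15 [P1,P2=11]: 1111  = hex F
Output column (row 0 .. row 15) = 1010101011111111
Output column grouped in 4s = 1010 1010 1111 1111 = 0xAAFF
Convert to decimal digit by digit (value = value*16 + digit):
  A -> 10
  10*16 + 10 (A) = 170
  170*16 + 15 (F) = 2735
  2735*16 + 15 (F) = 43775
Decimal = 43775

43775


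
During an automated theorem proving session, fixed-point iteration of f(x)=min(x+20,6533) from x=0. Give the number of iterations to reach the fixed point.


Step 1: x=0, cap=6533, increment=20
Step 2: x grows by 20 each step until capped at 6533; fixed point is x=6533
Step 3: iterations = ceil(6533/20) = 327

327


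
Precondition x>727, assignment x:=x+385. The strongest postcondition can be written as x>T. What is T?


Formula: sp(P, x:=E) = exists old_x. (x = E[old_x/x]) AND P[old_x/x] (old_x is the value of x before the assignment; eliminate old_x by solving x = E[old_x/x] for old_x)
Step 1: Precondition P: x>727, i.e. old_x > 727
Step 2: Assignment gives x = old_x + 385, so old_x = x - 385
Step 3: Substitute into P: x - 385 > 727
Step 4: Simplify: x > 727+385 = 1112

1112


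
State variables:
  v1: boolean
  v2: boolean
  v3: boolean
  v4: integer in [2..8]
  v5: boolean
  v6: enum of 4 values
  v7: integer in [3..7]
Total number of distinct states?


State space = product of domain sizes of all variables.
Domain sizes:
  v1 (boolean): 2
  v2 (boolean): 2
  v3 (boolean): 2
  v4 (integer in [2..8]): 7
  v5 (boolean): 2
  v6 (enum of 4 values): 4
  v7 (integer in [3..7]): 5
Product = 2 * 2 * 2 * 7 * 2 * 4 * 5 = 2240

2240


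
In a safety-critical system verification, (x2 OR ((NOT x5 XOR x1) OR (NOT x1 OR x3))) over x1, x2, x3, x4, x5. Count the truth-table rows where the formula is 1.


Formula: (x2 OR ((NOT x5 XOR x1) OR (NOT x1 OR x3))) over 5 vars (32 rows)
Evaluate each row (x1, x2, x3, x4, x5 as bits, MSB first):
  row 0 [00000]: (0 OR ((NOT 0 XOR 0) OR (NOT 0 OR 0))) -> 1
  row 1 [00001]: (0 OR ((NOT 1 XOR 0) OR (NOT 0 OR 0))) -> 1
  row 2 [00010]: (0 OR ((NOT 0 XOR 0) OR (NOT 0 OR 0))) -> 1
  row 3 [00011]: (0 OR ((NOT 1 XOR 0) OR (NOT 0 OR 0))) -> 1
  row 4 [00100]: (0 OR ((NOT 0 XOR 0) OR (NOT 0 OR 1))) -> 1
  row 5 [00101]: (0 OR ((NOT 1 XOR 0) OR (NOT 0 OR 1))) -> 1
  row 6 [00110]: (0 OR ((NOT 0 XOR 0) OR (NOT 0 OR 1))) -> 1
  row 7 [00111]: (0 OR ((NOT 1 XOR 0) OR (NOT 0 OR 1))) -> 1
  row 8 [01000]: (1 OR ((NOT 0 XOR 0) OR (NOT 0 OR 0))) -> 1
  row 9 [01001]: (1 OR ((NOT 1 XOR 0) OR (NOT 0 OR 0))) -> 1
  row 10 [01010]: (1 OR ((NOT 0 XOR 0) OR (NOT 0 OR 0))) -> 1
  row 11 [01011]: (1 OR ((NOT 1 XOR 0) OR (NOT 0 OR 0))) -> 1
  row 12 [01100]: (1 OR ((NOT 0 XOR 0) OR (NOT 0 OR 1))) -> 1
  row 13 [01101]: (1 OR ((NOT 1 XOR 0) OR (NOT 0 OR 1))) -> 1
  row 14 [01110]: (1 OR ((NOT 0 XOR 0) OR (NOT 0 OR 1))) -> 1
  row 15 [01111]: (1 OR ((NOT 1 XOR 0) OR (NOT 0 OR 1))) -> 1
  row 16 [10000]: (0 OR ((NOT 0 XOR 1) OR (NOT 1 OR 0))) -> 0
  row 17 [10001]: (0 OR ((NOT 1 XOR 1) OR (NOT 1 OR 0))) -> 1
  row 18 [10010]: (0 OR ((NOT 0 XOR 1) OR (NOT 1 OR 0))) -> 0
  row 19 [10011]: (0 OR ((NOT 1 XOR 1) OR (NOT 1 OR 0))) -> 1
  row 20 [10100]: (0 OR ((NOT 0 XOR 1) OR (NOT 1 OR 1))) -> 1
  row 21 [10101]: (0 OR ((NOT 1 XOR 1) OR (NOT 1 OR 1))) -> 1
  row 22 [10110]: (0 OR ((NOT 0 XOR 1) OR (NOT 1 OR 1))) -> 1
  row 23 [10111]: (0 OR ((NOT 1 XOR 1) OR (NOT 1 OR 1))) -> 1
  row 24 [11000]: (1 OR ((NOT 0 XOR 1) OR (NOT 1 OR 0))) -> 1
  row 25 [11001]: (1 OR ((NOT 1 XOR 1) OR (NOT 1 OR 0))) -> 1
  row 26 [11010]: (1 OR ((NOT 0 XOR 1) OR (NOT 1 OR 0))) -> 1
  row 27 [11011]: (1 OR ((NOT 1 XOR 1) OR (NOT 1 OR 0))) -> 1
  row 28 [11100]: (1 OR ((NOT 0 XOR 1) OR (NOT 1 OR 1))) -> 1
  row 29 [11101]: (1 OR ((NOT 1 XOR 1) OR (NOT 1 OR 1))) -> 1
  row 30 [11110]: (1 OR ((NOT 0 XOR 1) OR (NOT 1 OR 1))) -> 1
  row 31 [11111]: (1 OR ((NOT 1 XOR 1) OR (NOT 1 OR 1))) -> 1
Full result column, 8 rows per line (x1,x2 fixed per line; x3,x4,x5 runs 000..111 left to right):
  rows 0-7 [x1,x2=00]: 11111111  (ones: 8)
  rows 8-15 [x1,x2=01]: 11111111  (ones: 8)
  rows 16-23 [x1,x2=10]: 01011111  (ones: 6)
  rows 24-31 [x1,x2=11]: 11111111  (ones: 8)
Count of 1-rows = 8+8+6+8 = 30

30


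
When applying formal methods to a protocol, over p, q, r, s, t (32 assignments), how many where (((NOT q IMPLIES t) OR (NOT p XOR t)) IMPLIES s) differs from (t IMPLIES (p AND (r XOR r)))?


F1 = (((NOT q IMPLIES t) OR (NOT p XOR t)) IMPLIES s)
F2 = (t IMPLIES (p AND (r XOR r)))
Evaluate both on each of 32 rows (bits = p,q,r,s,t):
  row 0 [00000]: F1=0 F2=1 (differ) -> 1
  row 1 [00001]: F1=0 F2=0 -> 0
  row 2 [00010]: F1=1 F2=1 -> 0
  row 3 [00011]: F1=1 F2=0 (differ) -> 1
  row 4 [00100]: F1=0 F2=1 (differ) -> 1
  row 5 [00101]: F1=0 F2=0 -> 0
  row 6 [00110]: F1=1 F2=1 -> 0
  row 7 [00111]: F1=1 F2=0 (differ) -> 1
  row 8 [01000]: F1=0 F2=1 (differ) -> 1
  row 9 [01001]: F1=0 F2=0 -> 0
  row 10 [01010]: F1=1 F2=1 -> 0
  row 11 [01011]: F1=1 F2=0 (differ) -> 1
  row 12 [01100]: F1=0 F2=1 (differ) -> 1
  row 13 [01101]: F1=0 F2=0 -> 0
  row 14 [01110]: F1=1 F2=1 -> 0
  row 15 [01111]: F1=1 F2=0 (differ) -> 1
  row 16 [10000]: F1=1 F2=1 -> 0
  row 17 [10001]: F1=0 F2=0 -> 0
  row 18 [10010]: F1=1 F2=1 -> 0
  row 19 [10011]: F1=1 F2=0 (differ) -> 1
  row 20 [10100]: F1=1 F2=1 -> 0
  row 21 [10101]: F1=0 F2=0 -> 0
  row 22 [10110]: F1=1 F2=1 -> 0
  row 23 [10111]: F1=1 F2=0 (differ) -> 1
  row 24 [11000]: F1=0 F2=1 (differ) -> 1
  row 25 [11001]: F1=0 F2=0 -> 0
  row 26 [11010]: F1=1 F2=1 -> 0
  row 27 [11011]: F1=1 F2=0 (differ) -> 1
  row 28 [11100]: F1=0 F2=1 (differ) -> 1
  row 29 [11101]: F1=0 F2=0 -> 0
  row 30 [11110]: F1=1 F2=1 -> 0
  row 31 [11111]: F1=1 F2=0 (differ) -> 1
Full result column, 8 rows per line (p,q fixed per line; r,s,t runs 000..111 left to right):
  rows 0-7 [p,q=00]: 10011001  (ones: 4)
  rows 8-15 [p,q=01]: 10011001  (ones: 4)
  rows 16-23 [p,q=10]: 00010001  (ones: 2)
  rows 24-31 [p,q=11]: 10011001  (ones: 4)
Disagreements = 4+4+2+4 = 14

14


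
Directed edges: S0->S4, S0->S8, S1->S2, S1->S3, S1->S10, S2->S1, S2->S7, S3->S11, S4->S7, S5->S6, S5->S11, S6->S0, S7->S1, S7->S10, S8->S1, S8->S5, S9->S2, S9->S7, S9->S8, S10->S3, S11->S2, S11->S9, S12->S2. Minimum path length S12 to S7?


BFS layer-by-layer from S12:
  dist 0: {S12}
  dist 1: {S2}
  dist 2: {S1, S7}
  -> S7 reached at distance 2
Shortest path length = 2

2


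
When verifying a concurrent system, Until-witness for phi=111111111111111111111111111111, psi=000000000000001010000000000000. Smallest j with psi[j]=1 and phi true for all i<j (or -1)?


(phi U psi) at 0: need smallest j with psi[j]=1 and phi[i]=1 for all i in [0,j).
Scan from step 0:
  step 0: phi=1, psi=0 -> continue
  step 1: phi=1, psi=0 -> continue
  step 2: phi=1, psi=0 -> continue
  step 3: phi=1, psi=0 -> continue
  step 14: psi=1 and phi held for [0,14) -> witness found
Witness step = 14

14


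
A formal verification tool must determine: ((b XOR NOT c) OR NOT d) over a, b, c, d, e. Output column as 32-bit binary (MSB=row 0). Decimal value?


Formula: ((b XOR NOT c) OR NOT d) over a, b, c, d, e (32 rows)
Evaluate each row (bits = a,b,c,d,e, MSB first):
  row 0 [00000]: ((0 XOR NOT 0) OR NOT 0) -> 1
  row 1 [00001]: ((0 XOR NOT 0) OR NOT 0) -> 1
  row 2 [00010]: ((0 XOR NOT 0) OR NOT 1) -> 1
  row 3 [00011]: ((0 XOR NOT 0) OR NOT 1) -> 1
  row 4 [00100]: ((0 XOR NOT 1) OR NOT 0) -> 1
  row 5 [00101]: ((0 XOR NOT 1) OR NOT 0) -> 1
  row 6 [00110]: ((0 XOR NOT 1) OR NOT 1) -> 0
  row 7 [00111]: ((0 XOR NOT 1) OR NOT 1) -> 0
  row 8 [01000]: ((1 XOR NOT 0) OR NOT 0) -> 1
  row 9 [01001]: ((1 XOR NOT 0) OR NOT 0) -> 1
  row 10 [01010]: ((1 XOR NOT 0) OR NOT 1) -> 0
  row 11 [01011]: ((1 XOR NOT 0) OR NOT 1) -> 0
  row 12 [01100]: ((1 XOR NOT 1) OR NOT 0) -> 1
  row 13 [01101]: ((1 XOR NOT 1) OR NOT 0) -> 1
  row 14 [01110]: ((1 XOR NOT 1) OR NOT 1) -> 1
  row 15 [01111]: ((1 XOR NOT 1) OR NOT 1) -> 1
  row 16 [10000]: ((0 XOR NOT 0) OR NOT 0) -> 1
  row 17 [10001]: ((0 XOR NOT 0) OR NOT 0) -> 1
  row 18 [10010]: ((0 XOR NOT 0) OR NOT 1) -> 1
  row 19 [10011]: ((0 XOR NOT 0) OR NOT 1) -> 1
  row 20 [10100]: ((0 XOR NOT 1) OR NOT 0) -> 1
  row 21 [10101]: ((0 XOR NOT 1) OR NOT 0) -> 1
  row 22 [10110]: ((0 XOR NOT 1) OR NOT 1) -> 0
  row 23 [10111]: ((0 XOR NOT 1) OR NOT 1) -> 0
  row 24 [11000]: ((1 XOR NOT 0) OR NOT 0) -> 1
  row 25 [11001]: ((1 XOR NOT 0) OR NOT 0) -> 1
  row 26 [11010]: ((1 XOR NOT 0) OR NOT 1) -> 0
  row 27 [11011]: ((1 XOR NOT 0) OR NOT 1) -> 0
  row 28 [11100]: ((1 XOR NOT 1) OR NOT 0) -> 1
  row 29 [11101]: ((1 XOR NOT 1) OR NOT 0) -> 1
  row 30 [11110]: ((1 XOR NOT 1) OR NOT 1) -> 1
  row 31 [11111]: ((1 XOR NOT 1) OR NOT 1) -> 1
Full result column, 4 rows per line (a,b,c fixed per line; d,e runs 00..11 left to right):
  rows 0-3 [a,b,c=000]: 1111  = hex F
  rows 4-7 [a,b,c=001]: 1100  = hex C
  rows 8-11 [a,b,c=010]: 1100  = hex C
  rows 12-15 [a,b,c=011]: 1111  = hex F
  rows 16-19 [a,b,c=100]: 1111  = hex F
  rows 20-23 [a,b,c=101]: 1100  = hex C
  rows 24-27 [a,b,c=110]: 1100  = hex C
  rows 28-31 [a,b,c=111]: 1111  = hex F
Output column (row 0 .. row 31) = 11111100110011111111110011001111
Output column grouped in 4s = 1111 1100 1100 1111 1111 1100 1100 1111 = 0xFCCFFCCF
Convert to decimal digit by digit (value = value*16 + digit):
  F -> 15
  15*16 + 12 (C) = 252
  252*16 + 12 (C) = 4044
  4044*16 + 15 (F) = 64719
  64719*16 + 15 (F) = 1035519
  1035519*16 + 12 (C) = 16568316
  16568316*16 + 12 (C) = 265093068
  265093068*16 + 15 (F) = 4241489103
Decimal = 4241489103

4241489103


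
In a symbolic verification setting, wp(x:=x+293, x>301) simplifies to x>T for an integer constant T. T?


Formula: wp(x:=E, P) = P[E/x] (substitute E for x in postcondition)
Step 1: Postcondition: x>301
Step 2: Substitute x+293 for x: x+293>301
Step 3: Solve for x: x > 301-293 = 8

8


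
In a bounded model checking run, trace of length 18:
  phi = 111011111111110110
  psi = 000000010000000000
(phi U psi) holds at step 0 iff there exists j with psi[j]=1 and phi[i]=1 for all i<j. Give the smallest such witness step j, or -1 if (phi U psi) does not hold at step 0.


(phi U psi) at 0: need smallest j with psi[j]=1 and phi[i]=1 for all i in [0,j).
Scan from step 0:
  step 0: phi=1, psi=0 -> continue
  step 1: phi=1, psi=0 -> continue
  step 2: phi=1, psi=0 -> continue
  step 3: phi=0 -> phi-prefix broken from here
  step 7: psi=1 but phi already failed -> not a witness
  end of trace: no witness -> -1
Witness step = -1

-1


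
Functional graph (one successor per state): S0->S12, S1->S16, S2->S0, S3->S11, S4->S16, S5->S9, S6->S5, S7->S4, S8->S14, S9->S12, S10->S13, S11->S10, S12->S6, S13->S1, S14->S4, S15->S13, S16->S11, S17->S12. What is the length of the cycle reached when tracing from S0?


Trace from S0 until a state repeats:
  S0 -> S12 -> S6 -> S5 -> S9 -> S12
S12 first seen at step 1, revisited at step 5.
Cycle length = 5 - 1 = 4

4


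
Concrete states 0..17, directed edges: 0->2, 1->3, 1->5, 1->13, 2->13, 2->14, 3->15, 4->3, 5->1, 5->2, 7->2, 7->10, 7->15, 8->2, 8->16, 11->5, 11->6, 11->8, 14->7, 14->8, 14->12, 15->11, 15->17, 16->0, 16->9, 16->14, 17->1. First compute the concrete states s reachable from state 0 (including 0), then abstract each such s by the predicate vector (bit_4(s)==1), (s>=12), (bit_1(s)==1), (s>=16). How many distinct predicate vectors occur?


BFS from 0:
Concrete reachable: {0, 1, 2, 3, 5, 6, 7, 8, 9, 10, 11, 12, 13, 14, 15, 16, 17}
Abstract via predicates (bit_4(s)==1), (s>=12), (bit_1(s)==1), (s>=16):
  (0,0,0,0) <- {0, 1, 5, 8, 9}
  (0,0,1,0) <- {2, 3, 6, 7, 10, 11}
  (0,1,0,0) <- {12, 13}
  (0,1,1,0) <- {14, 15}
  (1,1,0,1) <- {16, 17}
Distinct abstract states = 5

5


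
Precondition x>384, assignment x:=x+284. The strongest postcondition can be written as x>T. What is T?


Formula: sp(P, x:=E) = exists old_x. (x = E[old_x/x]) AND P[old_x/x] (old_x is the value of x before the assignment; eliminate old_x by solving x = E[old_x/x] for old_x)
Step 1: Precondition P: x>384, i.e. old_x > 384
Step 2: Assignment gives x = old_x + 284, so old_x = x - 284
Step 3: Substitute into P: x - 284 > 384
Step 4: Simplify: x > 384+284 = 668

668


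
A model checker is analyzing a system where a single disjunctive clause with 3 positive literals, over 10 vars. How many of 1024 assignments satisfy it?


Step 1: Total=2^10=1024
Step 2: Unsat when all 3 false: 2^7=128
Step 3: Sat=1024-128=896

896


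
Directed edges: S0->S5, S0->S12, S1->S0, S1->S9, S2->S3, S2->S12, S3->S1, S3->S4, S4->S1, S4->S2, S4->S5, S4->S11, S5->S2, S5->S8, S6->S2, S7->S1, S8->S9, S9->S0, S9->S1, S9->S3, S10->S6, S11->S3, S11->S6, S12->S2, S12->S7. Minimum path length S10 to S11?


BFS layer-by-layer from S10:
  dist 0: {S10}
  dist 1: {S6}
  dist 2: {S2}
  dist 3: {S3, S12}
  dist 4: {S1, S4, S7}
  dist 5: {S0, S5, S9, S11}
  -> S11 reached at distance 5
Shortest path length = 5

5


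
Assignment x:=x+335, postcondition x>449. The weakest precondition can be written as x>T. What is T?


Formula: wp(x:=E, P) = P[E/x] (substitute E for x in postcondition)
Step 1: Postcondition: x>449
Step 2: Substitute x+335 for x: x+335>449
Step 3: Solve for x: x > 449-335 = 114

114


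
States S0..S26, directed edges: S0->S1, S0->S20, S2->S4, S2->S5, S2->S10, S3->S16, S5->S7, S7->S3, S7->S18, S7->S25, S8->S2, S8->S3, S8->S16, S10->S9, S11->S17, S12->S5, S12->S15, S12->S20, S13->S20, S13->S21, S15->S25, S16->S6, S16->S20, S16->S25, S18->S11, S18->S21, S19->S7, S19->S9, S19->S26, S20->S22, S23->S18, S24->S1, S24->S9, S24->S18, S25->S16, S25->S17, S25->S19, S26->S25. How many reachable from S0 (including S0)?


BFS from S0:
  layer 0: {S0}
  layer 1: {S1, S20}
  layer 2: {S22}
Reachable set: {S0, S1, S20, S22}
Count = 4

4


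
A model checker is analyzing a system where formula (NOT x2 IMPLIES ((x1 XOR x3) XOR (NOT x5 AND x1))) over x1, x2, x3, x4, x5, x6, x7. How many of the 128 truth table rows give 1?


Formula: (NOT x2 IMPLIES ((x1 XOR x3) XOR (NOT x5 AND x1))) over 7 vars (128 rows)
Evaluate each row (x1, x2, x3, x4, x5, x6, x7 as bits, MSB first):
  row 0 [0000000]: (NOT 0 IMPLIES ((0 XOR 0) XOR (NOT 0 AND 0))) -> 0
  row 1 [0000001]: (NOT 0 IMPLIES ((0 XOR 0) XOR (NOT 0 AND 0))) -> 0
  row 2 [0000010]: (NOT 0 IMPLIES ((0 XOR 0) XOR (NOT 0 AND 0))) -> 0
  row 3 [0000011]: (NOT 0 IMPLIES ((0 XOR 0) XOR (NOT 0 AND 0))) -> 0
  row 4 [0000100]: (NOT 0 IMPLIES ((0 XOR 0) XOR (NOT 1 AND 0))) -> 0
  (every remaining row is evaluated the same way; all 128 results are listed next)
Full result column, 8 rows per line (x1,x2,x3,x4 fixed per line; x5,x6,x7 runs 000..111 left to right):
  rows 0-7 [x1,x2,x3,x4=0000]: 00000000  (ones: 0)
  rows 8-15 [x1,x2,x3,x4=0001]: 00000000  (ones: 0)
  rows 16-23 [x1,x2,x3,x4=0010]: 11111111  (ones: 8)
  rows 24-31 [x1,x2,x3,x4=0011]: 11111111  (ones: 8)
  rows 32-39 [x1,x2,x3,x4=0100]: 11111111  (ones: 8)
  rows 40-47 [x1,x2,x3,x4=0101]: 11111111  (ones: 8)
  rows 48-55 [x1,x2,x3,x4=0110]: 11111111  (ones: 8)
  rows 56-63 [x1,x2,x3,x4=0111]: 11111111  (ones: 8)
  rows 64-71 [x1,x2,x3,x4=1000]: 00001111  (ones: 4)
  rows 72-79 [x1,x2,x3,x4=1001]: 00001111  (ones: 4)
  rows 80-87 [x1,x2,x3,x4=1010]: 11110000  (ones: 4)
  rows 88-95 [x1,x2,x3,x4=1011]: 11110000  (ones: 4)
  rows 96-103 [x1,x2,x3,x4=1100]: 11111111  (ones: 8)
  rows 104-111 [x1,x2,x3,x4=1101]: 11111111  (ones: 8)
  rows 112-119 [x1,x2,x3,x4=1110]: 11111111  (ones: 8)
  rows 120-127 [x1,x2,x3,x4=1111]: 11111111  (ones: 8)
Count of 1-rows = 0+0+8+8+8+8+8+8+4+4+4+4+8+8+8+8 = 96

96


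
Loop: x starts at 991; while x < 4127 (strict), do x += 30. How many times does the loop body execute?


Step 1: x goes from 991 toward 4127 by 30; the body runs while x<4127, so iterations = ceil((bound-start)/step)
Step 2: Distance=3136
Step 3: ceil(3136/30)=105

105


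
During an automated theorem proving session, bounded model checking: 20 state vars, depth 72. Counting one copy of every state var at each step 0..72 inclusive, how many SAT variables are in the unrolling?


BMC unrolls to depth k, creating one copy of each state var for steps 0..k.
Step count = 72 + 1 = 73 (steps 0 through 72)
Vars per step = 20
Total = 20 * 73 = 1460

1460


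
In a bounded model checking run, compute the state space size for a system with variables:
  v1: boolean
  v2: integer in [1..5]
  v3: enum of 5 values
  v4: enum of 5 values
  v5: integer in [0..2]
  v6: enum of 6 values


State space = product of domain sizes of all variables.
Domain sizes:
  v1 (boolean): 2
  v2 (integer in [1..5]): 5
  v3 (enum of 5 values): 5
  v4 (enum of 5 values): 5
  v5 (integer in [0..2]): 3
  v6 (enum of 6 values): 6
Product = 2 * 5 * 5 * 5 * 3 * 6 = 4500

4500


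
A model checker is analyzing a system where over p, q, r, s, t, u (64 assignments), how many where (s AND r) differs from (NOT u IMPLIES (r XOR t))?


F1 = (s AND r)
F2 = (NOT u IMPLIES (r XOR t))
Evaluate both on each of 64 rows (bits = p,q,r,s,t,u):
  row 0 [000000]: F1=0 F2=0 -> 0
  row 1 [000001]: F1=0 F2=1 (differ) -> 1
  row 2 [000010]: F1=0 F2=1 (differ) -> 1
  row 3 [000011]: F1=0 F2=1 (differ) -> 1
  row 4 [000100]: F1=0 F2=0 -> 0
  (every remaining row is evaluated the same way; all 64 results are listed next)
Full result column, 8 rows per line (p,q,r fixed per line; s,t,u runs 000..111 left to right):
  rows 0-7 [p,q,r=000]: 01110111  (ones: 6)
  rows 8-15 [p,q,r=001]: 11010010  (ones: 4)
  rows 16-23 [p,q,r=010]: 01110111  (ones: 6)
  rows 24-31 [p,q,r=011]: 11010010  (ones: 4)
  rows 32-39 [p,q,r=100]: 01110111  (ones: 6)
  rows 40-47 [p,q,r=101]: 11010010  (ones: 4)
  rows 48-55 [p,q,r=110]: 01110111  (ones: 6)
  rows 56-63 [p,q,r=111]: 11010010  (ones: 4)
Disagreements = 6+4+6+4+6+4+6+4 = 40

40


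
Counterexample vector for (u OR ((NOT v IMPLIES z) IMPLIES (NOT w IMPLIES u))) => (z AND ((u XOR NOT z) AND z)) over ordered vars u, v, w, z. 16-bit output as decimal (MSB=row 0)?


F1 = (u OR ((NOT v IMPLIES z) IMPLIES (NOT w IMPLIES u)))
F2 = (z AND ((u XOR NOT z) AND z))
Counterexample to F1=>F2 is where F1=1 and F2=0.
Evaluate each row (bits = u,v,w,z, MSB first):
  row 0 [0000]: F1=1 F2=0 -> F1&~F2 -> 1
  row 1 [0001]: F1=0 F2=0 -> F1&~F2 -> 0
  row 2 [0010]: F1=1 F2=0 -> F1&~F2 -> 1
  row 3 [0011]: F1=1 F2=0 -> F1&~F2 -> 1
  row 4 [0100]: F1=0 F2=0 -> F1&~F2 -> 0
  row 5 [0101]: F1=0 F2=0 -> F1&~F2 -> 0
  row 6 [0110]: F1=1 F2=0 -> F1&~F2 -> 1
  row 7 [0111]: F1=1 F2=0 -> F1&~F2 -> 1
  row 8 [1000]: F1=1 F2=0 -> F1&~F2 -> 1
  row 9 [1001]: F1=1 F2=1 -> F1&~F2 -> 0
  row 10 [1010]: F1=1 F2=0 -> F1&~F2 -> 1
  row 11 [1011]: F1=1 F2=1 -> F1&~F2 -> 0
  row 12 [1100]: F1=1 F2=0 -> F1&~F2 -> 1
  row 13 [1101]: F1=1 F2=1 -> F1&~F2 -> 0
  row 14 [1110]: F1=1 F2=0 -> F1&~F2 -> 1
  row 15 [1111]: F1=1 F2=1 -> F1&~F2 -> 0
Full result column, 4 rows per line (u,v fixed per line; w,z runs 00..11 left to right):
  rows 0-3 [u,v=00]: 1011  = hex B
  rows 4-7 [u,v=01]: 0011  = hex 3
  rows 8-11 [u,v=10]: 1010  = hex A
  rows 12-15 [u,v=11]: 1010  = hex A
Counterexample vector (row 0 .. row 15) = 1011001110101010
Output column grouped in 4s = 1011 0011 1010 1010 = 0xB3AA
Convert to decimal digit by digit (value = value*16 + digit):
  B -> 11
  11*16 + 3 = 179
  179*16 + 10 (A) = 2874
  2874*16 + 10 (A) = 45994
Decimal = 45994

45994


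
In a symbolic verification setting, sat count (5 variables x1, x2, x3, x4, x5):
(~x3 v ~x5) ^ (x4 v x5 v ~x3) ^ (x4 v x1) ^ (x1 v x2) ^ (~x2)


CNF with 5 clauses over 5 vars (32 assignments).
An assignment satisfies CNF iff every clause has >=1 true literal.
Check each row (bits = x1,x2,x3,x4,x5; clause T/F shown):
  row 0 [00000]: clauses=TTFFT -> 0
  row 1 [00001]: clauses=TTFFT -> 0
  row 2 [00010]: clauses=TTTFT -> 0
  row 3 [00011]: clauses=TTTFT -> 0
  row 4 [00100]: clauses=TFFFT -> 0
  row 5 [00101]: clauses=FTFFT -> 0
  row 6 [00110]: clauses=TTTFT -> 0
  row 7 [00111]: clauses=FTTFT -> 0
  row 8 [01000]: clauses=TTFTF -> 0
  row 9 [01001]: clauses=TTFTF -> 0
  row 10 [01010]: clauses=TTTTF -> 0
  row 11 [01011]: clauses=TTTTF -> 0
  row 12 [01100]: clauses=TFFTF -> 0
  row 13 [01101]: clauses=FTFTF -> 0
  row 14 [01110]: clauses=TTTTF -> 0
  row 15 [01111]: clauses=FTTTF -> 0
  row 16 [10000]: clauses=TTTTT -> 1
  row 17 [10001]: clauses=TTTTT -> 1
  row 18 [10010]: clauses=TTTTT -> 1
  row 19 [10011]: clauses=TTTTT -> 1
  row 20 [10100]: clauses=TFTTT -> 0
  row 21 [10101]: clauses=FTTTT -> 0
  row 22 [10110]: clauses=TTTTT -> 1
  row 23 [10111]: clauses=FTTTT -> 0
  row 24 [11000]: clauses=TTTTF -> 0
  row 25 [11001]: clauses=TTTTF -> 0
  row 26 [11010]: clauses=TTTTF -> 0
  row 27 [11011]: clauses=TTTTF -> 0
  row 28 [11100]: clauses=TFTTF -> 0
  row 29 [11101]: clauses=FTTTF -> 0
  row 30 [11110]: clauses=TTTTF -> 0
  row 31 [11111]: clauses=FTTTF -> 0
Full result column, 8 rows per line (x1,x2 fixed per line; x3,x4,x5 runs 000..111 left to right):
  rows 0-7 [x1,x2=00]: 00000000  (ones: 0)
  rows 8-15 [x1,x2=01]: 00000000  (ones: 0)
  rows 16-23 [x1,x2=10]: 11110010  (ones: 5)
  rows 24-31 [x1,x2=11]: 00000000  (ones: 0)
Satisfying assignments = 0+0+5+0 = 5

5


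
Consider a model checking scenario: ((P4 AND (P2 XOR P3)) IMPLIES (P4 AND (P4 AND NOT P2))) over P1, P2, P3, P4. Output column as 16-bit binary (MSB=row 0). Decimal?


Formula: ((P4 AND (P2 XOR P3)) IMPLIES (P4 AND (P4 AND NOT P2))) over P1, P2, P3, P4 (16 rows)
Evaluate each row (bits = P1,P2,P3,P4, MSB first):
  row 0 [0000]: ((0 AND (0 XOR 0)) IMPLIES (0 AND (0 AND NOT 0))) -> 1
  row 1 [0001]: ((1 AND (0 XOR 0)) IMPLIES (1 AND (1 AND NOT 0))) -> 1
  row 2 [0010]: ((0 AND (0 XOR 1)) IMPLIES (0 AND (0 AND NOT 0))) -> 1
  row 3 [0011]: ((1 AND (0 XOR 1)) IMPLIES (1 AND (1 AND NOT 0))) -> 1
  row 4 [0100]: ((0 AND (1 XOR 0)) IMPLIES (0 AND (0 AND NOT 1))) -> 1
  row 5 [0101]: ((1 AND (1 XOR 0)) IMPLIES (1 AND (1 AND NOT 1))) -> 0
  row 6 [0110]: ((0 AND (1 XOR 1)) IMPLIES (0 AND (0 AND NOT 1))) -> 1
  row 7 [0111]: ((1 AND (1 XOR 1)) IMPLIES (1 AND (1 AND NOT 1))) -> 1
  row 8 [1000]: ((0 AND (0 XOR 0)) IMPLIES (0 AND (0 AND NOT 0))) -> 1
  row 9 [1001]: ((1 AND (0 XOR 0)) IMPLIES (1 AND (1 AND NOT 0))) -> 1
  row 10 [1010]: ((0 AND (0 XOR 1)) IMPLIES (0 AND (0 AND NOT 0))) -> 1
  row 11 [1011]: ((1 AND (0 XOR 1)) IMPLIES (1 AND (1 AND NOT 0))) -> 1
  row 12 [1100]: ((0 AND (1 XOR 0)) IMPLIES (0 AND (0 AND NOT 1))) -> 1
  row 13 [1101]: ((1 AND (1 XOR 0)) IMPLIES (1 AND (1 AND NOT 1))) -> 0
  row 14 [1110]: ((0 AND (1 XOR 1)) IMPLIES (0 AND (0 AND NOT 1))) -> 1
  row 15 [1111]: ((1 AND (1 XOR 1)) IMPLIES (1 AND (1 AND NOT 1))) -> 1
Full result column, 4 rows per line (P1,P2 fixed per line; P3,P4 runs 00..11 left to right):
  rows 0-3 [P1,P2=00]: 1111  = hex F
  rows 4-7 [P1,P2=01]: 1011  = hex B
  rows 8-11 [P1,P2=10]: 1111  = hex F
  rows 12-15 [P1,P2=11]: 1011  = hex B
Output column (row 0 .. row 15) = 1111101111111011
Output column grouped in 4s = 1111 1011 1111 1011 = 0xFBFB
Convert to decimal digit by digit (value = value*16 + digit):
  F -> 15
  15*16 + 11 (B) = 251
  251*16 + 15 (F) = 4031
  4031*16 + 11 (B) = 64507
Decimal = 64507

64507


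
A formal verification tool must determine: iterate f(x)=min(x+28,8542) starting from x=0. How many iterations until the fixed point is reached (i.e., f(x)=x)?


Step 1: x=0, cap=8542, increment=28
Step 2: x grows by 28 each step until capped at 8542; fixed point is x=8542
Step 3: iterations = ceil(8542/28) = 306

306


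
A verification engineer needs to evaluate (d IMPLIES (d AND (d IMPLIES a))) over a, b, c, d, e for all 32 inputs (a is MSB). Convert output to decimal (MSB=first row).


Formula: (d IMPLIES (d AND (d IMPLIES a))) over a, b, c, d, e (32 rows)
Evaluate each row (bits = a,b,c,d,e, MSB first):
  row 0 [00000]: (0 IMPLIES (0 AND (0 IMPLIES 0))) -> 1
  row 1 [00001]: (0 IMPLIES (0 AND (0 IMPLIES 0))) -> 1
  row 2 [00010]: (1 IMPLIES (1 AND (1 IMPLIES 0))) -> 0
  row 3 [00011]: (1 IMPLIES (1 AND (1 IMPLIES 0))) -> 0
  row 4 [00100]: (0 IMPLIES (0 AND (0 IMPLIES 0))) -> 1
  row 5 [00101]: (0 IMPLIES (0 AND (0 IMPLIES 0))) -> 1
  row 6 [00110]: (1 IMPLIES (1 AND (1 IMPLIES 0))) -> 0
  row 7 [00111]: (1 IMPLIES (1 AND (1 IMPLIES 0))) -> 0
  row 8 [01000]: (0 IMPLIES (0 AND (0 IMPLIES 0))) -> 1
  row 9 [01001]: (0 IMPLIES (0 AND (0 IMPLIES 0))) -> 1
  row 10 [01010]: (1 IMPLIES (1 AND (1 IMPLIES 0))) -> 0
  row 11 [01011]: (1 IMPLIES (1 AND (1 IMPLIES 0))) -> 0
  row 12 [01100]: (0 IMPLIES (0 AND (0 IMPLIES 0))) -> 1
  row 13 [01101]: (0 IMPLIES (0 AND (0 IMPLIES 0))) -> 1
  row 14 [01110]: (1 IMPLIES (1 AND (1 IMPLIES 0))) -> 0
  row 15 [01111]: (1 IMPLIES (1 AND (1 IMPLIES 0))) -> 0
  row 16 [10000]: (0 IMPLIES (0 AND (0 IMPLIES 1))) -> 1
  row 17 [10001]: (0 IMPLIES (0 AND (0 IMPLIES 1))) -> 1
  row 18 [10010]: (1 IMPLIES (1 AND (1 IMPLIES 1))) -> 1
  row 19 [10011]: (1 IMPLIES (1 AND (1 IMPLIES 1))) -> 1
  row 20 [10100]: (0 IMPLIES (0 AND (0 IMPLIES 1))) -> 1
  row 21 [10101]: (0 IMPLIES (0 AND (0 IMPLIES 1))) -> 1
  row 22 [10110]: (1 IMPLIES (1 AND (1 IMPLIES 1))) -> 1
  row 23 [10111]: (1 IMPLIES (1 AND (1 IMPLIES 1))) -> 1
  row 24 [11000]: (0 IMPLIES (0 AND (0 IMPLIES 1))) -> 1
  row 25 [11001]: (0 IMPLIES (0 AND (0 IMPLIES 1))) -> 1
  row 26 [11010]: (1 IMPLIES (1 AND (1 IMPLIES 1))) -> 1
  row 27 [11011]: (1 IMPLIES (1 AND (1 IMPLIES 1))) -> 1
  row 28 [11100]: (0 IMPLIES (0 AND (0 IMPLIES 1))) -> 1
  row 29 [11101]: (0 IMPLIES (0 AND (0 IMPLIES 1))) -> 1
  row 30 [11110]: (1 IMPLIES (1 AND (1 IMPLIES 1))) -> 1
  row 31 [11111]: (1 IMPLIES (1 AND (1 IMPLIES 1))) -> 1
Full result column, 4 rows per line (a,b,c fixed per line; d,e runs 00..11 left to right):
  rows 0-3 [a,b,c=000]: 1100  = hex C
  rows 4-7 [a,b,c=001]: 1100  = hex C
  rows 8-11 [a,b,c=010]: 1100  = hex C
  rows 12-15 [a,b,c=011]: 1100  = hex C
  rows 16-19 [a,b,c=100]: 1111  = hex F
  rows 20-23 [a,b,c=101]: 1111  = hex F
  rows 24-27 [a,b,c=110]: 1111  = hex F
  rows 28-31 [a,b,c=111]: 1111  = hex F
Output column (row 0 .. row 31) = 11001100110011001111111111111111
Output column grouped in 4s = 1100 1100 1100 1100 1111 1111 1111 1111 = 0xCCCCFFFF
Convert to decimal digit by digit (value = value*16 + digit):
  C -> 12
  12*16 + 12 (C) = 204
  204*16 + 12 (C) = 3276
  3276*16 + 12 (C) = 52428
  52428*16 + 15 (F) = 838863
  838863*16 + 15 (F) = 13421823
  13421823*16 + 15 (F) = 214749183
  214749183*16 + 15 (F) = 3435986943
Decimal = 3435986943

3435986943
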